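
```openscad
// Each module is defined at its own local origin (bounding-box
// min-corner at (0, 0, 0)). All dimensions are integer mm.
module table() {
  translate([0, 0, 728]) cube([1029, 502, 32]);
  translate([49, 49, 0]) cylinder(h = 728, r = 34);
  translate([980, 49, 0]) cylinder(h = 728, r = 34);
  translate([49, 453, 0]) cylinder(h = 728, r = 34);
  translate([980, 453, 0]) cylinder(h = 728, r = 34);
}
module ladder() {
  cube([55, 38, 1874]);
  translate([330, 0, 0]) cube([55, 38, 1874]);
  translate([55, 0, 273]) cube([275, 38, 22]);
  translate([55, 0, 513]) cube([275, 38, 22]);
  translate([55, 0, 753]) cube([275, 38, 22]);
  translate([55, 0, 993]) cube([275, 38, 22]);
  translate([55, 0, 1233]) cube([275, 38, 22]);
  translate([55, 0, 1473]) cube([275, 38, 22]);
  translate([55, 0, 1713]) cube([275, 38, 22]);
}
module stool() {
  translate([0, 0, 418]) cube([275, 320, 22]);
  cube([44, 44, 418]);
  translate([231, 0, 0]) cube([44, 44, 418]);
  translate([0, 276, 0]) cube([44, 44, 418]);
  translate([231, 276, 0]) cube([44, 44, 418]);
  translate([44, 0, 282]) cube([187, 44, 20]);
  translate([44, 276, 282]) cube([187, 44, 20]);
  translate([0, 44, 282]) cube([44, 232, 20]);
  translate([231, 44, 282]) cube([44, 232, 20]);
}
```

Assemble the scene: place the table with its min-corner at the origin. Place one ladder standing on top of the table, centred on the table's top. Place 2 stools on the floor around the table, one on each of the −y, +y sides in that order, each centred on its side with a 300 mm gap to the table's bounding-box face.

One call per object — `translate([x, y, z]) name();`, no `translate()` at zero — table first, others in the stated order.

table();
translate([322, 232, 760]) ladder();
translate([377, -620, 0]) stool();
translate([377, 802, 0]) stool();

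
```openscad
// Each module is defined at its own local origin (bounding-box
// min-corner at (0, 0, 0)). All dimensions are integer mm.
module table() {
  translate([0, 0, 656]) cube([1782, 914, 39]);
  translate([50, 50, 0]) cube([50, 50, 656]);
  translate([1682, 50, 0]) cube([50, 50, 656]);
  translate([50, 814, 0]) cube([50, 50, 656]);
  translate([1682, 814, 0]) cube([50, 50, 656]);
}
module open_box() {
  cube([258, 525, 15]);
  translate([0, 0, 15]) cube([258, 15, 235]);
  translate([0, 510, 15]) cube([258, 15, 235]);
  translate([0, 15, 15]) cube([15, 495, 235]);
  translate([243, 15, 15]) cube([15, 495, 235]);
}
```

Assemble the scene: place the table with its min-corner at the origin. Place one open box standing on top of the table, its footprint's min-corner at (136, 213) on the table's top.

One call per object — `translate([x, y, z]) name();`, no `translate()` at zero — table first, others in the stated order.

table();
translate([136, 213, 695]) open_box();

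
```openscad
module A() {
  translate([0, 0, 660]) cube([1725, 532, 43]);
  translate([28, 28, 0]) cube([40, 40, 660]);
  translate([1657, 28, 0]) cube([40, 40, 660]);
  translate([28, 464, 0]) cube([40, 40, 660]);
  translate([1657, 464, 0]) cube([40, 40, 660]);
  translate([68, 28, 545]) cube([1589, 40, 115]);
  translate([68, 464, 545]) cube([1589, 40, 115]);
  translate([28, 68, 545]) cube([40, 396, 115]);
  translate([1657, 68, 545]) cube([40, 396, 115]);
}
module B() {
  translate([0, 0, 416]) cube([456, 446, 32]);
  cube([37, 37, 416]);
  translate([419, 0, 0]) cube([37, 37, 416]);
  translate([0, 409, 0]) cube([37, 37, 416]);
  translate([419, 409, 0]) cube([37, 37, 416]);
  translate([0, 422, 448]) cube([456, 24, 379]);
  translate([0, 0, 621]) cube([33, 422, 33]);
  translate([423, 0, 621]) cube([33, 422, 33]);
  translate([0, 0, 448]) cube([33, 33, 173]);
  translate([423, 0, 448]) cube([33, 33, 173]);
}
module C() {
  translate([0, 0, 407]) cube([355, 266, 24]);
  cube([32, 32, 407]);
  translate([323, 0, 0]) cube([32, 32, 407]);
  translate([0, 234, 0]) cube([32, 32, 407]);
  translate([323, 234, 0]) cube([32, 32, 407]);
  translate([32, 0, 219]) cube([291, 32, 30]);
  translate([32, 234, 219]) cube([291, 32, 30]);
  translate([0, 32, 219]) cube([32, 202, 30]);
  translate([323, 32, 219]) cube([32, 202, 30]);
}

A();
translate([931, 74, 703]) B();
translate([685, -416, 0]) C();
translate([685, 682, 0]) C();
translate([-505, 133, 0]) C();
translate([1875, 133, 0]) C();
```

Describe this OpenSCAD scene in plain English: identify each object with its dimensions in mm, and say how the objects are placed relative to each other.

A is a table with a 1725×532 mm rectangular top, 43 mm thick, top surface at z = 703 mm, supported by four 40×40 mm square legs, each inset 28 mm from the nearest pair of top edges, running from the floor. Four apron rails, 40 mm thick and 115 mm tall, run between adjacent legs with their top edges flush with the underside of the top and their outer faces flush with the legs' outer faces.

B is a chair. The seat is a 456×446×32 mm slab with its top at z = 448 mm, on four 37×37 mm corner legs (flush with the seat edges, standing on z = 0). A flat backrest 24 mm thick, 379 mm tall, spans the full seat width and rises from the seat top along its +y edge, rear face flush with the rear of the seat. Two armrests of 33×33 mm section run along each side from the seat's front edge to the front of the backrest, top faces 206 mm above the seat top and outer faces flush with the seat's x-edges; a 33×33 mm post under the front of each armrest stands on the seat at the front corner.

C is a simple wooden stool: a rectangular seat 355 mm (x) by 266 mm (y), 24 mm thick, top face at z = 431 mm, on four square legs, each 32×32 mm in cross-section. The legs rest on z = 0, each flush with a corner of the seat. Four stretchers, 32 mm wide and 30 mm tall, connect adjacent legs with their undersides at z = 219 mm, each running between the inner faces of the legs it joins and aligned with the legs' outer faces on the other axis.

The chair is on top of the table. Four stools sit around the table at the −y, +y, −x, +x sides.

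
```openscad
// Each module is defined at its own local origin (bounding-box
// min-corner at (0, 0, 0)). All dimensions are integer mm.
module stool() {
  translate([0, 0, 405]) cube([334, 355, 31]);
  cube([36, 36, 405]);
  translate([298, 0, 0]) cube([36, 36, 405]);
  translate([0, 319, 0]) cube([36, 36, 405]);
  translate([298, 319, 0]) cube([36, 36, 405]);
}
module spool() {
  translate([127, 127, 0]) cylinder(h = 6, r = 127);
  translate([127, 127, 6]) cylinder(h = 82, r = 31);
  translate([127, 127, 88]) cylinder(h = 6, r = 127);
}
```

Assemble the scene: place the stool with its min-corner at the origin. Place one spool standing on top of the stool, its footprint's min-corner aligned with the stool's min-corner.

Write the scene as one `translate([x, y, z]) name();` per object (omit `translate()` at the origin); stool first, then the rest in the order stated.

stool();
translate([0, 0, 436]) spool();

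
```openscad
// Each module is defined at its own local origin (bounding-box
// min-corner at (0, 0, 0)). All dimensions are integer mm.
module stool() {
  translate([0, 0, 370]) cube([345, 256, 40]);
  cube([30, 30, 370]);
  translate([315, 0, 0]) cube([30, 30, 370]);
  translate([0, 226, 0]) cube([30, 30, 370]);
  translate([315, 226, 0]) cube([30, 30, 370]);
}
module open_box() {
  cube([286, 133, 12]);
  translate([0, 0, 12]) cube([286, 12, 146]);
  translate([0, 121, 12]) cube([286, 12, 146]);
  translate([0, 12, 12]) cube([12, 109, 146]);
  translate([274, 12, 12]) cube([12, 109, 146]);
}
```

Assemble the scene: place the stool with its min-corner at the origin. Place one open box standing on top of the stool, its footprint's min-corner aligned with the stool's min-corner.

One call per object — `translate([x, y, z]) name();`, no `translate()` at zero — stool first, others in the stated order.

stool();
translate([0, 0, 410]) open_box();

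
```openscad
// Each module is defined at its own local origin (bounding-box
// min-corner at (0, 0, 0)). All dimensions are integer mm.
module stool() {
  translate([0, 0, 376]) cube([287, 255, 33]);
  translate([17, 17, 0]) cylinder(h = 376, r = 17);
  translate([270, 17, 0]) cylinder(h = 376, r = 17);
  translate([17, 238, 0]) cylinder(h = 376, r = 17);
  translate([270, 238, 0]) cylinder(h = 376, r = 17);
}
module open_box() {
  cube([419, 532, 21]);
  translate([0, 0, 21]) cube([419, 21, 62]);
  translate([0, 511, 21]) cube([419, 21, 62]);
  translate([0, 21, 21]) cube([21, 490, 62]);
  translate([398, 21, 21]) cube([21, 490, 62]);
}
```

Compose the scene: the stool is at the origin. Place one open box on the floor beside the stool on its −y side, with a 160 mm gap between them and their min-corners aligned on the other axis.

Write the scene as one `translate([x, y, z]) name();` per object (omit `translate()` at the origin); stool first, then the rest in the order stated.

stool();
translate([0, -692, 0]) open_box();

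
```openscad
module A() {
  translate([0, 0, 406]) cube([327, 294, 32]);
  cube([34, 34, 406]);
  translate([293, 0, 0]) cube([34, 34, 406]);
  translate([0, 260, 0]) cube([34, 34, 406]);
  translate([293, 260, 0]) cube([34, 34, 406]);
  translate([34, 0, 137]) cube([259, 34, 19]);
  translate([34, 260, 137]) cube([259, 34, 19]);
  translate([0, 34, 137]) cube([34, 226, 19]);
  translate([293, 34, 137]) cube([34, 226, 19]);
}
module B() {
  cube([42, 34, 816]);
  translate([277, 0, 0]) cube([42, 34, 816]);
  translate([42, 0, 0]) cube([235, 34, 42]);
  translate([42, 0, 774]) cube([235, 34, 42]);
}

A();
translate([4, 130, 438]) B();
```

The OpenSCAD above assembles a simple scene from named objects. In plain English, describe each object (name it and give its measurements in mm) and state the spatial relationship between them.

A is a four-legged stool. The seat is 327×294 mm, 32 mm thick, top at z = 438 mm. It stands on four square legs, each 34×34 mm in cross-section, from z = 0 to the seat underside, each flush with a corner of the seat. Four stretchers, 34 mm wide and 19 mm tall, connect adjacent legs with their undersides at z = 137 mm, each running between the inner faces of the legs it joins and aligned with the legs' outer faces on the other axis.

B is a picture frame with a 235×732 mm rectangular opening (x by z) and a uniform 42 mm border on every side. Frame depth is 34 mm along y. It is built from two vertical stiles running the full outside height and two horizontal rails spanning the gap between the stiles.

The picture frame is on top of the stool, centred.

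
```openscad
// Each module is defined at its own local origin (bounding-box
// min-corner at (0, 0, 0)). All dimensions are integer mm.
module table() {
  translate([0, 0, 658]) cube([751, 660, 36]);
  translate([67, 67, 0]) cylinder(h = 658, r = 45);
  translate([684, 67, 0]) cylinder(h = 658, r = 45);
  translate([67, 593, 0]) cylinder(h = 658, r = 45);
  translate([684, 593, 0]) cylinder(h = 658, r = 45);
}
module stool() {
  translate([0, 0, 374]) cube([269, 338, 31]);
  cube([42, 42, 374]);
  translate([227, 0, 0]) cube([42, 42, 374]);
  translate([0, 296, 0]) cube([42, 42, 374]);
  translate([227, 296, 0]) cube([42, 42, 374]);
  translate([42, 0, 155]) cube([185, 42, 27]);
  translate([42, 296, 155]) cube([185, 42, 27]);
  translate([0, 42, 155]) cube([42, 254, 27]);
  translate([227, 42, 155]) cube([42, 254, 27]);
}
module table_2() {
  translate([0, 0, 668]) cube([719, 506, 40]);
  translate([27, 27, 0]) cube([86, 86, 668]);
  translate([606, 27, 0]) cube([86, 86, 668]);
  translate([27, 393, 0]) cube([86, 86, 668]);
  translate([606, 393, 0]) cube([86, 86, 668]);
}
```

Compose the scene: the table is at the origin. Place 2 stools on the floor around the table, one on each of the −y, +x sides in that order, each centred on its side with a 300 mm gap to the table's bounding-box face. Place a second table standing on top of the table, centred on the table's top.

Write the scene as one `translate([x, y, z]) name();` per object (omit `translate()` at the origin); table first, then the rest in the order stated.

table();
translate([241, -638, 0]) stool();
translate([1051, 161, 0]) stool();
translate([16, 77, 694]) table_2();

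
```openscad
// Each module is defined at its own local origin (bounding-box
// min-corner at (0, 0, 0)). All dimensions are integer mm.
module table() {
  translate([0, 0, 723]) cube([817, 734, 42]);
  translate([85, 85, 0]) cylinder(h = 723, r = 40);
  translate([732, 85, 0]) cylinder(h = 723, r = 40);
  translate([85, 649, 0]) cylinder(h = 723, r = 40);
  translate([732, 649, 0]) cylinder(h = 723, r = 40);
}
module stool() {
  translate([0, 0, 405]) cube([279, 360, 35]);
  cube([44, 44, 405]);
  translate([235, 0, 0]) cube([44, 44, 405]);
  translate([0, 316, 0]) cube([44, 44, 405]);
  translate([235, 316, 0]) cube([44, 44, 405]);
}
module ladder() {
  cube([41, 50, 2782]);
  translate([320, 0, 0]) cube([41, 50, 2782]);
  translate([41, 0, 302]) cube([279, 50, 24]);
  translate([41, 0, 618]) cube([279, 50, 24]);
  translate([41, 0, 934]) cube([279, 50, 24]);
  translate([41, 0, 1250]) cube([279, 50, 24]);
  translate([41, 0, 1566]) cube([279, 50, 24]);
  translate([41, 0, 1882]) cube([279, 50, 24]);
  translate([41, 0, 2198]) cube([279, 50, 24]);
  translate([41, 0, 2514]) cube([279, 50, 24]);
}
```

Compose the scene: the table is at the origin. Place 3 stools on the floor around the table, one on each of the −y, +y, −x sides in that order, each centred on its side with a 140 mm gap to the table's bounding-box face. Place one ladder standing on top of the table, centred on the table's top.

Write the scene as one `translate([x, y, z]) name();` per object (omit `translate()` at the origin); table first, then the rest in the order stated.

table();
translate([269, -500, 0]) stool();
translate([269, 874, 0]) stool();
translate([-419, 187, 0]) stool();
translate([228, 342, 765]) ladder();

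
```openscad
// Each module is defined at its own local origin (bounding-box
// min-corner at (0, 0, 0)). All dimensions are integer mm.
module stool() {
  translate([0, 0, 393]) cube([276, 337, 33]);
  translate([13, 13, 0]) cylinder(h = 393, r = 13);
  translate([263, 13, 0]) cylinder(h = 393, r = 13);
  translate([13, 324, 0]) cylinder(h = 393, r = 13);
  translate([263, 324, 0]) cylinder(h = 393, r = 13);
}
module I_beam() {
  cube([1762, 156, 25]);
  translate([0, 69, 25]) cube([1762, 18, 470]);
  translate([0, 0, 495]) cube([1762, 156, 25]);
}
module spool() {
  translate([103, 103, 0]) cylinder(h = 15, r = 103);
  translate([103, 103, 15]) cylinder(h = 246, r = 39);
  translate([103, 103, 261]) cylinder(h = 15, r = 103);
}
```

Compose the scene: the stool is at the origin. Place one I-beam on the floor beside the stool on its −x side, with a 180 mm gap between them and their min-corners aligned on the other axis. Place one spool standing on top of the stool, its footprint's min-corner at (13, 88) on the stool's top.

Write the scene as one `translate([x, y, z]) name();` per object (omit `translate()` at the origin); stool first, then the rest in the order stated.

stool();
translate([-1942, 0, 0]) I_beam();
translate([13, 88, 426]) spool();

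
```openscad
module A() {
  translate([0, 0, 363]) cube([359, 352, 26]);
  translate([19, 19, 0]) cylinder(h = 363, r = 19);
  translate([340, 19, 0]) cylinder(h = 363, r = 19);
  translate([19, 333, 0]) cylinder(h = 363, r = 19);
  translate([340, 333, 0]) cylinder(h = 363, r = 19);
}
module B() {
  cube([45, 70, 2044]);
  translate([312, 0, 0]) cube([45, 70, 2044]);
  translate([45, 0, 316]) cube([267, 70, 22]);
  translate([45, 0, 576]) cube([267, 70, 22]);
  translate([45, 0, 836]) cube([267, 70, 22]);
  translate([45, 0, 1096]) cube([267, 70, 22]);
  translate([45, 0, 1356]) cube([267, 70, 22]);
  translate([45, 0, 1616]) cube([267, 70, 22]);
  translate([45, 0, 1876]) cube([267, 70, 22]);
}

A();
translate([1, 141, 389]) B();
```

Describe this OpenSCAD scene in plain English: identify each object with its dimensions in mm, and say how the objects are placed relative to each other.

A is a four-legged stool. The seat is a 359×352×26 mm slab whose top surface is at z = 389 mm; four round legs, each 38 mm in diameter, run from the floor (z = 0) to the underside of the seat, each leg's axis is inset half a diameter from the nearest pair of seat edges (so the leg's bounding box is flush with the corner).

B is a wooden ladder with two side rails of 45×70 mm section and 2044 mm height, set 357 mm apart overall. Between them run 7 rectangular rungs (70 mm deep, 22 mm thick), front faces flush with the rails' −y face. The bottom of the first rung is 316 mm above the floor and each subsequent rung is 260 mm higher than the one below.

The ladder is on top of the stool, centred.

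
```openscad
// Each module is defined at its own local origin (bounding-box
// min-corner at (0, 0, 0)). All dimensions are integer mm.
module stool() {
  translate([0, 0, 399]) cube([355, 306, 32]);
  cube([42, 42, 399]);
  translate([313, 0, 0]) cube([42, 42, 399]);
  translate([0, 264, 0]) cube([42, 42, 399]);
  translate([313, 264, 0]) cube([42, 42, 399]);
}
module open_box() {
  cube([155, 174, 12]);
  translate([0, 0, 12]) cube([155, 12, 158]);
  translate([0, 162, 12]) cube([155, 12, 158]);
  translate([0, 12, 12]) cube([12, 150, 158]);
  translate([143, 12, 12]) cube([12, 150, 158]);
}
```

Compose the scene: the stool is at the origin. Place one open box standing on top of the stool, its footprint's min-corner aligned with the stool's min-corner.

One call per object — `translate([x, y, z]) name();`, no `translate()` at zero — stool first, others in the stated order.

stool();
translate([0, 0, 431]) open_box();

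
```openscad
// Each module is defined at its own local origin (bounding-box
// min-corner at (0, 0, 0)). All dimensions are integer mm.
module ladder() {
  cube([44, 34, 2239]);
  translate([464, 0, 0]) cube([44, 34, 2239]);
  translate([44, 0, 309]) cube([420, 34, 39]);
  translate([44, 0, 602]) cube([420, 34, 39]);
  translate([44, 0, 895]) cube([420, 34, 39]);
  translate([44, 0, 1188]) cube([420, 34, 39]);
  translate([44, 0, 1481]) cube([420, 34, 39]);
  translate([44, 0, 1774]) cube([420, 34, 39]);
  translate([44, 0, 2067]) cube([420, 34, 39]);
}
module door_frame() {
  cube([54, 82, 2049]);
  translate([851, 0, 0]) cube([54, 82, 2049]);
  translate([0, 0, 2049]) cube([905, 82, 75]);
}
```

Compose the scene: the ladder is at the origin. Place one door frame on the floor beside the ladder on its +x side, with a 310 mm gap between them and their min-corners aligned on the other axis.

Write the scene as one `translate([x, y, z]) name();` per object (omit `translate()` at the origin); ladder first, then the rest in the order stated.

ladder();
translate([818, 0, 0]) door_frame();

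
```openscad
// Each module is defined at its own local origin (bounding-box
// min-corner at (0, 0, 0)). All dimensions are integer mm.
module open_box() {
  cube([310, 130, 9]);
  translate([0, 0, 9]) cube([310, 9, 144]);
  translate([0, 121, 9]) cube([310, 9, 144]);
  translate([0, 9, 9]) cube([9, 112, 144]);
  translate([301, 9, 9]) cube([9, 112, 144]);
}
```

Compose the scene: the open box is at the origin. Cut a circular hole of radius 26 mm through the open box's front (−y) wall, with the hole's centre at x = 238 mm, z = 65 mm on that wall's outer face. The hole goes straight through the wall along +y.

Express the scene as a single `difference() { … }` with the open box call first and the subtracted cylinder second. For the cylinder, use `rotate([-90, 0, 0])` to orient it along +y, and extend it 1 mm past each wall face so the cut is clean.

difference() {
  open_box();
  translate([238, -1, 65]) rotate([-90, 0, 0]) cylinder(h = 11, r = 26);
}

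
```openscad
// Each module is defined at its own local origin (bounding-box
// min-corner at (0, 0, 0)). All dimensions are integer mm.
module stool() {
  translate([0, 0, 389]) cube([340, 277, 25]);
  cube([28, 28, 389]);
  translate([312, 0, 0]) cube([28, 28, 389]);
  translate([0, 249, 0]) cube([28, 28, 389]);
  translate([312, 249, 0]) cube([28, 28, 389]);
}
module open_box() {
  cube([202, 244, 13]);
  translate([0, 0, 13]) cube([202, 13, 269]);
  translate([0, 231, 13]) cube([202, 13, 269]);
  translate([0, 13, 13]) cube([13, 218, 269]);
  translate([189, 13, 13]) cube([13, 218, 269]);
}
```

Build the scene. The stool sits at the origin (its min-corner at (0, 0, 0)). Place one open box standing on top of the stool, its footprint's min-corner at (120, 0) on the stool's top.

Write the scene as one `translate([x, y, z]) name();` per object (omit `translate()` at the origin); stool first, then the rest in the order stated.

stool();
translate([120, 0, 414]) open_box();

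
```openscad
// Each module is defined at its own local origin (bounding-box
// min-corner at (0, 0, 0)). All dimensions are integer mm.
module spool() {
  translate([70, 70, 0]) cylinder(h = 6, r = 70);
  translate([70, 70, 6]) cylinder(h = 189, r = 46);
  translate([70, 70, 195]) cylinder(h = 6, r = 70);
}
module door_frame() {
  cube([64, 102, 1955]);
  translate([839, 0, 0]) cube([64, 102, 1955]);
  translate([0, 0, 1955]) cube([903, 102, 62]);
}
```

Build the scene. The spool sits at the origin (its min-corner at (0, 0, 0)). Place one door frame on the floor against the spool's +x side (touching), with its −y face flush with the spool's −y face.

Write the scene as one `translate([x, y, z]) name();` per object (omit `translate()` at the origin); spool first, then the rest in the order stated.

spool();
translate([140, 0, 0]) door_frame();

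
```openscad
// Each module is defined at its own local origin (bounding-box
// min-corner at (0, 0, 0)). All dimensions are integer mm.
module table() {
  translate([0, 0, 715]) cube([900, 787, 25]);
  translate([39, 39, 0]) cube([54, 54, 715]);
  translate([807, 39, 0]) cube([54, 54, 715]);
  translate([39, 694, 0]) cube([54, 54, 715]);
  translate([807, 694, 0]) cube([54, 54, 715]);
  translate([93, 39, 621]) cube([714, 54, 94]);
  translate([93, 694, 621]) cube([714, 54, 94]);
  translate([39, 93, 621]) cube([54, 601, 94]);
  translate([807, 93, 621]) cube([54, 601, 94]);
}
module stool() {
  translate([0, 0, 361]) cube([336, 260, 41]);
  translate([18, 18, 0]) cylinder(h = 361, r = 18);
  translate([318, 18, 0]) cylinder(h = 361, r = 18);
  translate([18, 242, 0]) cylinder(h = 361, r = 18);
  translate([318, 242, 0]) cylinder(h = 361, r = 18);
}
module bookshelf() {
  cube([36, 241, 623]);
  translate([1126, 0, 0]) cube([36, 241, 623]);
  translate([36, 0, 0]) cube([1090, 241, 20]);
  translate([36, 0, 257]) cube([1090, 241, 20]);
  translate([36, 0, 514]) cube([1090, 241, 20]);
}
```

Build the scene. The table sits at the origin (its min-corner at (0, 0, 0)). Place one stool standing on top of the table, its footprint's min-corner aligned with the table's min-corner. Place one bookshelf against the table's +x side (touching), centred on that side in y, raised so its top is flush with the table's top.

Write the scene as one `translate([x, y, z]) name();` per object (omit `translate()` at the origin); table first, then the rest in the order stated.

table();
translate([0, 0, 740]) stool();
translate([900, 273, 117]) bookshelf();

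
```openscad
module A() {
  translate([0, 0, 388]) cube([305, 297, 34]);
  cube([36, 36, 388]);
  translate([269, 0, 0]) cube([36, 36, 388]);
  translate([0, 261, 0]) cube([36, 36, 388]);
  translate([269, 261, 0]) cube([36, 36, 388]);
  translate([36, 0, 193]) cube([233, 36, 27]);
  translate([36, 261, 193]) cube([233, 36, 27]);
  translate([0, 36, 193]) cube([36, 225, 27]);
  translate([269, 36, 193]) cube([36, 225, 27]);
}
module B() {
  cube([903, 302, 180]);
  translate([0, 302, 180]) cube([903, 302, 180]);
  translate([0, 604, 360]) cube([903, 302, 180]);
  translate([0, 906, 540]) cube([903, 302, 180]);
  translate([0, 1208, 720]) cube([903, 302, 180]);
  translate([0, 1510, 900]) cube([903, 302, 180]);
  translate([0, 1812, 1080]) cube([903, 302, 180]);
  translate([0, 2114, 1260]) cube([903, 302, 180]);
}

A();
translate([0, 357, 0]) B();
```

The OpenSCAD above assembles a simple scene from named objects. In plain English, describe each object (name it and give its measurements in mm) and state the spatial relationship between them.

A is a simple wooden stool: a rectangular seat 305 mm (x) by 297 mm (y), 34 mm thick, top face at z = 422 mm, on four square legs, each 36×36 mm in cross-section. The legs rest on z = 0, each flush with a corner of the seat. Four stretchers, 36 mm wide and 27 mm tall, connect adjacent legs with their undersides at z = 193 mm, each running between the inner faces of the legs it joins and aligned with the legs' outer faces on the other axis.

B is a run of 8 identical solid stair steps. Each tread is 903×302 mm and each step block is 180 mm high. Step 1 rests on the floor; step k is offset from step 1 by (k−1)×302 mm in y and (k−1)×180 mm in z.

The staircase is on the floor beside the stool on its +y side.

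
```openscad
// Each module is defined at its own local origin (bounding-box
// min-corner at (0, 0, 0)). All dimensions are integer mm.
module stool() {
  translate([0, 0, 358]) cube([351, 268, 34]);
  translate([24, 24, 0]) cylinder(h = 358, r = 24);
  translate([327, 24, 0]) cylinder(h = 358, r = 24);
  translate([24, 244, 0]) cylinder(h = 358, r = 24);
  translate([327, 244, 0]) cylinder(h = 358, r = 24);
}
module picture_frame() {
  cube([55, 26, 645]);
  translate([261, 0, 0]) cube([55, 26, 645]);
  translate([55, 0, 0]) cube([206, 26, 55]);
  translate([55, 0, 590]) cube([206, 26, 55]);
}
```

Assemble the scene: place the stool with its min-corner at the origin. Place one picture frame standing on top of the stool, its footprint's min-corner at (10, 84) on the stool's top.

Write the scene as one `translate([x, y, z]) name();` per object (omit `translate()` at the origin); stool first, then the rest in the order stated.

stool();
translate([10, 84, 392]) picture_frame();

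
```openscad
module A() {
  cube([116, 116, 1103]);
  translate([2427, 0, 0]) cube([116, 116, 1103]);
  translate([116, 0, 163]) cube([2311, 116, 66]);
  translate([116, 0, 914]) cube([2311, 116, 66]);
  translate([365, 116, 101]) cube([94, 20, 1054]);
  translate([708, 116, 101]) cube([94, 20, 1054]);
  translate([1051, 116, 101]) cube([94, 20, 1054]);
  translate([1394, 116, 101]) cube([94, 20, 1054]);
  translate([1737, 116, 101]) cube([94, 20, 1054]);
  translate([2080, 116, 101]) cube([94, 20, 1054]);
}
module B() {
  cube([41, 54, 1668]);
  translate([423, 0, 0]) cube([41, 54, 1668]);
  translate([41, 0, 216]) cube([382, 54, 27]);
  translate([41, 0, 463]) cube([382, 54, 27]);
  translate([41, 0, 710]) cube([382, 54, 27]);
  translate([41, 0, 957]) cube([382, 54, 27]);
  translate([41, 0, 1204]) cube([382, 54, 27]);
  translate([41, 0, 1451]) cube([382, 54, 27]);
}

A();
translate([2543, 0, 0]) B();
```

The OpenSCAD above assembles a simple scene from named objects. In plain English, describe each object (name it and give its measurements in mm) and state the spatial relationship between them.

A is a fence section. Two 116×116 mm posts, 1103 mm tall, stand on the floor with a clear span of 2311 mm between their inner faces. Two horizontal rails of 116×66 mm section span the gap between the posts with their undersides at z = 163 mm and z = 914 mm, flush with the posts' −y face. 6 pickets, each 94 mm wide, 20 mm thick and 1054 mm tall, are fixed to the +y face of the rails with their bottoms at z = 101 mm, evenly spaced across the span with equal gaps (rounded down to the nearest mm) at the −x end and between each pair — any rounding remainder accumulates at the +x end.

B is a straight ladder. Two 41×54 mm vertical rails, 1668 mm tall, stand 464 mm apart (outside-to-outside) with their front faces coplanar on the −y side. 6 rungs, each 54 mm deep and 27 mm tall, span between the inner faces of the rails, front faces flush with the rails. The lowest rung's underside is at z = 216 mm and rungs are spaced 247 mm apart (underside to underside).

The ladder is against the fence section's +x side, with their −y faces flush.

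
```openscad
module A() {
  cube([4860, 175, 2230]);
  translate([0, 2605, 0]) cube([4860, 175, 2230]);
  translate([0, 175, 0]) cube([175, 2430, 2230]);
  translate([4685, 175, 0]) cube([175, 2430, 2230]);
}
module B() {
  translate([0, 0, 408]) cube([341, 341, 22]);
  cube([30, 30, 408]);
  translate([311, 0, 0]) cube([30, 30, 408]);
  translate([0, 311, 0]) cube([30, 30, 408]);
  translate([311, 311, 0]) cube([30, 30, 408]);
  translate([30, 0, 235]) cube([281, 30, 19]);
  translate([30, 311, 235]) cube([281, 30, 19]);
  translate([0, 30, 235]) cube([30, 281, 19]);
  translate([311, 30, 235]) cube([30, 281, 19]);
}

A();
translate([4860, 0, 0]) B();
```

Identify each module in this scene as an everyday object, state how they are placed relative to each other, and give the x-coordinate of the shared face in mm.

A is a house frame. B is a stool. The stool is against the house frame's +x side, with their −y faces flush. The x-coordinate of the shared face is 4860 mm.

The house frame's +x face and the stool's −x face are both at x = 4860 mm.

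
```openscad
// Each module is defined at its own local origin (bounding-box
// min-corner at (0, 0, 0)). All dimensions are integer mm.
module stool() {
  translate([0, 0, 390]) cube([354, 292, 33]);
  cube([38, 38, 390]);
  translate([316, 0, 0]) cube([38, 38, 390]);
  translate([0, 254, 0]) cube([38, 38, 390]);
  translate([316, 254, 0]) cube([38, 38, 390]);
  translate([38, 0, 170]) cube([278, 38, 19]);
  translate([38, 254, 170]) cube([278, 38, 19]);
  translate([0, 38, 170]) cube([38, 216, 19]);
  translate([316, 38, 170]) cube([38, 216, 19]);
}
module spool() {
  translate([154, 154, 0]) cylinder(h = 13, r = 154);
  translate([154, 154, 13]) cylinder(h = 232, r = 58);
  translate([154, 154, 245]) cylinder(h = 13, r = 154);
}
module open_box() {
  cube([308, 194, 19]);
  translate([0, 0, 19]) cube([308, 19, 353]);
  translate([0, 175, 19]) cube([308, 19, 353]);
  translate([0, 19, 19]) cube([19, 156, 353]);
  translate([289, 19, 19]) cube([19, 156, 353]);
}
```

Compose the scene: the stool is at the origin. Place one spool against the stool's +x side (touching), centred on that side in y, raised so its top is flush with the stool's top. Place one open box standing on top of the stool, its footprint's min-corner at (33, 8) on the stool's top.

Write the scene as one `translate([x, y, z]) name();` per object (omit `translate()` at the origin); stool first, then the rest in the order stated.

stool();
translate([354, -8, 165]) spool();
translate([33, 8, 423]) open_box();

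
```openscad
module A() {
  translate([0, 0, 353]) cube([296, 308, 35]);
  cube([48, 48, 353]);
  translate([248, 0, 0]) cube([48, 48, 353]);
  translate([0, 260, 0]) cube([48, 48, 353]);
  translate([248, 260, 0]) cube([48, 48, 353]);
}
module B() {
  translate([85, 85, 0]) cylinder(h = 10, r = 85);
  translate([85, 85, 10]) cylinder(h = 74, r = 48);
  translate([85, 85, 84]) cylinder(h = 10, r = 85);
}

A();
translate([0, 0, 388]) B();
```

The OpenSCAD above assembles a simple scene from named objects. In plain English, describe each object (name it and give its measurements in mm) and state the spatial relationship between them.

A is a four-legged stool. The seat is a 296×308×35 mm slab whose top surface is at z = 388 mm; four square legs, each 48×48 mm in cross-section, run from the floor (z = 0) to the underside of the seat, each flush with a corner of the seat.

B is a spool: two coaxial disc flanges of radius 85 mm and thickness 10 mm, joined by a core cylinder of radius 48 mm and height 74 mm. The lower flange rests on z = 0 and the three cylinders share a vertical axis.

The spool is on top of the stool.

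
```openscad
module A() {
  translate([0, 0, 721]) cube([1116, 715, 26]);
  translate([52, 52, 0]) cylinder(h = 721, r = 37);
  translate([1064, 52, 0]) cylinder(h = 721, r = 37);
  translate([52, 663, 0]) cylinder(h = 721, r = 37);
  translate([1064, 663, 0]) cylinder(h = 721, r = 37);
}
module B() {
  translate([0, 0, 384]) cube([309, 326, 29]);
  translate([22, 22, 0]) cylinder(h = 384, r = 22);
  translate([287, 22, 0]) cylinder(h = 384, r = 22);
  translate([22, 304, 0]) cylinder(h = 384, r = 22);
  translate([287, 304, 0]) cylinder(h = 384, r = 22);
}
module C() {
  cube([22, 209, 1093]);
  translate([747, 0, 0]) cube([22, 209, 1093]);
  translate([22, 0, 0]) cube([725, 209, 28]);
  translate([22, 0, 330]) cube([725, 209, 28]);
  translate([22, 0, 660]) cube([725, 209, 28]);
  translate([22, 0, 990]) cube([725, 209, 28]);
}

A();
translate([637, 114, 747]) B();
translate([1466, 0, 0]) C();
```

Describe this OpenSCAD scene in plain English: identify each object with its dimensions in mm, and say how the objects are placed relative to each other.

A is a table: top 1116 mm (x) × 715 mm (y), 26 mm thick, upper face at z = 747 mm, on four round legs of 74 mm diameter, each leg's bounding box inset 15 mm from the nearest pair of top edges, running from z = 0 to the bottom of the top.

B is a simple wooden stool: a rectangular seat 309 mm (x) by 326 mm (y), 29 mm thick, top face at z = 413 mm, on four round legs, each 44 mm in diameter. The legs rest on z = 0, each leg's axis is inset half a diameter from the nearest pair of seat edges (so the leg's bounding box is flush with the corner).

C is a bookshelf 769 mm wide overall, 209 mm deep and 1093 mm tall. The two sides are 22 mm thick vertical panels. 4 horizontal shelves of 28 mm thickness span between the inner faces of the sides; the lowest shelf sits on the floor and shelves are stacked with a clear vertical gap of 302 mm between each pair.

The stool is on top of the table. The bookshelf is on the floor beside the table on its +x side.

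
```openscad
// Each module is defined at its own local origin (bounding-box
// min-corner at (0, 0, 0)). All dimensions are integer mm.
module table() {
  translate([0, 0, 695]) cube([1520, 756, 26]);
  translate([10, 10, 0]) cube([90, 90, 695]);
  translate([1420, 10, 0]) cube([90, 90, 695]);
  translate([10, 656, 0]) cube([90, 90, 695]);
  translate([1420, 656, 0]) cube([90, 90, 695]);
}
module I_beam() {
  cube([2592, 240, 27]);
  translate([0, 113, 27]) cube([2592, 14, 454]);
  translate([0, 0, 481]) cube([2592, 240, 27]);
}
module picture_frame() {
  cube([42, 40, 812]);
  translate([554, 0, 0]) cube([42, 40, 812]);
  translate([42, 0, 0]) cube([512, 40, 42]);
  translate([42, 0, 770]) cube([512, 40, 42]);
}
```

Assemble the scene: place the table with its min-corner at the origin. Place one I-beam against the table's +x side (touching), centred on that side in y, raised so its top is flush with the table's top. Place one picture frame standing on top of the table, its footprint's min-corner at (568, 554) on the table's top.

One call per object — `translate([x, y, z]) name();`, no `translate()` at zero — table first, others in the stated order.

table();
translate([1520, 258, 213]) I_beam();
translate([568, 554, 721]) picture_frame();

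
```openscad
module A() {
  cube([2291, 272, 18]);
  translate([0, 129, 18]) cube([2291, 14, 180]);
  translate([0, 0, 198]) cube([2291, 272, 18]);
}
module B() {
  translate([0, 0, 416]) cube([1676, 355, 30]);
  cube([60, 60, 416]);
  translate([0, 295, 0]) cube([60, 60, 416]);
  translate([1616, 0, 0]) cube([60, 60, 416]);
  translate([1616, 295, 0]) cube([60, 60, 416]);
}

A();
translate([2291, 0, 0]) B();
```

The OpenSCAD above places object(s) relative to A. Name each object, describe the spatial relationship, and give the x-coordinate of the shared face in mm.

A is an I-beam. B is a bench. The bench is against the I-beam's +x side, with their −y faces flush. The x-coordinate of the shared face is 2291 mm.

The I-beam's +x face and the bench's −x face are both at x = 2291 mm.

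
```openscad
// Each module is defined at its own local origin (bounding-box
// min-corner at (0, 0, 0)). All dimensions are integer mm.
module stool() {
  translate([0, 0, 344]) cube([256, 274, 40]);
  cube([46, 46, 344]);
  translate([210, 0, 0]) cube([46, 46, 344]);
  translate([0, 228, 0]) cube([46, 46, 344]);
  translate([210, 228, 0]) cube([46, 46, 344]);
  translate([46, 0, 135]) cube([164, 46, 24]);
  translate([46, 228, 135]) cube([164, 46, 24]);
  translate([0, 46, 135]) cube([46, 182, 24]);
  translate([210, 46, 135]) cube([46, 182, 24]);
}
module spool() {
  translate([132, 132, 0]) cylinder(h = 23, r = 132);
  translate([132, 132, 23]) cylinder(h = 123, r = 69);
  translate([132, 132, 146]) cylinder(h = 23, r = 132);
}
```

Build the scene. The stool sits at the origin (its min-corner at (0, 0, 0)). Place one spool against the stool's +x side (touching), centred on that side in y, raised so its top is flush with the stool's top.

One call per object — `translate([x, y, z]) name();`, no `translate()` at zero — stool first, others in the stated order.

stool();
translate([256, 5, 215]) spool();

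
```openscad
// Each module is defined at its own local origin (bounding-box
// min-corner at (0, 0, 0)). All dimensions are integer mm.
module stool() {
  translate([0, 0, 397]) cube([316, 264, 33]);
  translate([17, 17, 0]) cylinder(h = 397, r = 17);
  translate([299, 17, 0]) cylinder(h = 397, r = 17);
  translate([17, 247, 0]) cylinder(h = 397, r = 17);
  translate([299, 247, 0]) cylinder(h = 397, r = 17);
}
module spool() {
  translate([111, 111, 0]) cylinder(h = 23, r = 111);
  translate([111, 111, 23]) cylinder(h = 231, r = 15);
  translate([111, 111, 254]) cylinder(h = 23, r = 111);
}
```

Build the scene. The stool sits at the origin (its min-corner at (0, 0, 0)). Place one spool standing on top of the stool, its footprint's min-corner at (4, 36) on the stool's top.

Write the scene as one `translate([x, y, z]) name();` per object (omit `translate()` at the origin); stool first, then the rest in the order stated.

stool();
translate([4, 36, 430]) spool();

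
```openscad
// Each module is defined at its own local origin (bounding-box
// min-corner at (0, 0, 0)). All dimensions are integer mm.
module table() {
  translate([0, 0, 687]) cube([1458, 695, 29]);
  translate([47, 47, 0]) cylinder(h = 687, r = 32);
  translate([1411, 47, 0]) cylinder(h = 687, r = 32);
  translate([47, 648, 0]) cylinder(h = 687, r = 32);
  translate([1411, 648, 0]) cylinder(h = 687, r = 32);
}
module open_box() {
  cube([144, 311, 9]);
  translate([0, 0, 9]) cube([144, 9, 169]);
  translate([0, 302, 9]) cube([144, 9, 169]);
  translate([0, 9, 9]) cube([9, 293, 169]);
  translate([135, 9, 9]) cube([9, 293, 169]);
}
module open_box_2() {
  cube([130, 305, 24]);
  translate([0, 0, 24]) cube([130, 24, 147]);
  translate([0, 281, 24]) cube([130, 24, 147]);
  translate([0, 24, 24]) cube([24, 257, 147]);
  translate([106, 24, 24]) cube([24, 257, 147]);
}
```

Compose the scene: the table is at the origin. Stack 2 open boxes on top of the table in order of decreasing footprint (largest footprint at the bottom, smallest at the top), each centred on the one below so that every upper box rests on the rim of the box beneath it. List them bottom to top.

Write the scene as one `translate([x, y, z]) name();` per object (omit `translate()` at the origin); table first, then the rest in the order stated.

table();
translate([657, 192, 716]) open_box();
translate([664, 195, 894]) open_box_2();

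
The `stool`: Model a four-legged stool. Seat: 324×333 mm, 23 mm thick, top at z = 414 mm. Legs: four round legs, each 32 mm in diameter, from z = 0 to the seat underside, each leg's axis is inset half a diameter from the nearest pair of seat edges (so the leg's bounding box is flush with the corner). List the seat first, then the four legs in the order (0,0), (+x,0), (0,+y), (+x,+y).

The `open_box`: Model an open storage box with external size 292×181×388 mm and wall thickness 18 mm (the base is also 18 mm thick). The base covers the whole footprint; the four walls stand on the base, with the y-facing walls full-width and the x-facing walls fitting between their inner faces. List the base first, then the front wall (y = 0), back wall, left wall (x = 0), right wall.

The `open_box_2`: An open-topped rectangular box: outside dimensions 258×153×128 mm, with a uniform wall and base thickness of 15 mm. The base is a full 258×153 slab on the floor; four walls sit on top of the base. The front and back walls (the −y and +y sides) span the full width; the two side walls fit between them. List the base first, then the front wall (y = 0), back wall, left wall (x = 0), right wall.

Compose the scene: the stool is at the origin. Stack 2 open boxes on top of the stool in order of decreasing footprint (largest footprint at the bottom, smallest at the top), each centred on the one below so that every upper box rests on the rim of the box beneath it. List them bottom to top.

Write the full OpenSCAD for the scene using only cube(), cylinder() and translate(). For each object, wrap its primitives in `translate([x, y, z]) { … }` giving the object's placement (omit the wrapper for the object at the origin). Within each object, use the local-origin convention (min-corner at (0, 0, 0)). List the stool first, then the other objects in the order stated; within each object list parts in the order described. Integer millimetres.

translate([0, 0, 391]) cube([324, 333, 23]);
translate([16, 16, 0]) cylinder(h = 391, r = 16);
translate([308, 16, 0]) cylinder(h = 391, r = 16);
translate([16, 317, 0]) cylinder(h = 391, r = 16);
translate([308, 317, 0]) cylinder(h = 391, r = 16);
translate([16, 76, 414]) {
  cube([292, 181, 18]);
  translate([0, 0, 18]) cube([292, 18, 370]);
  translate([0, 163, 18]) cube([292, 18, 370]);
  translate([0, 18, 18]) cube([18, 145, 370]);
  translate([274, 18, 18]) cube([18, 145, 370]);
}
translate([33, 90, 802]) {
  cube([258, 153, 15]);
  translate([0, 0, 15]) cube([258, 15, 113]);
  translate([0, 138, 15]) cube([258, 15, 113]);
  translate([0, 15, 15]) cube([15, 123, 113]);
  translate([243, 15, 15]) cube([15, 123, 113]);
}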